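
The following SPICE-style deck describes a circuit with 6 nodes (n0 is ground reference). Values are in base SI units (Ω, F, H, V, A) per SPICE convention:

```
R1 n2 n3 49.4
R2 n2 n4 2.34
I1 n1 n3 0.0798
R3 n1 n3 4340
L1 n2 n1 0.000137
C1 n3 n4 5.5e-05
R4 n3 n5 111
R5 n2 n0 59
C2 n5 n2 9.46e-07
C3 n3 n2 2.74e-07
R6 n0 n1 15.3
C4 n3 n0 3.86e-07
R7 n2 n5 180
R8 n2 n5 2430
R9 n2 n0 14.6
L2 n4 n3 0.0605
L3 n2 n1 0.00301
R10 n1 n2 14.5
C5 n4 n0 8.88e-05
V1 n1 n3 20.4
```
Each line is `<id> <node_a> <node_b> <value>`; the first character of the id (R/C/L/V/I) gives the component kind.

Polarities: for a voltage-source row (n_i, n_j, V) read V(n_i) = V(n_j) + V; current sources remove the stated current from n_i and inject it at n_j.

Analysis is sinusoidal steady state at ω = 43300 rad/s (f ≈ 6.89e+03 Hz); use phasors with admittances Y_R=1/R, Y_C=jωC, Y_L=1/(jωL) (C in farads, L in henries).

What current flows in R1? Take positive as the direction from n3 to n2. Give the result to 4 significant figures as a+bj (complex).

Apply KCL at each of the 5 non-ground nodes and solve the resulting linear system.
Node n1: branches {I1, R3, L1, R6, L3, R10, V1} → V_1 = 21.43+1.919j
Node n2: branches {R1, R2, L1, R5, C2, C3, R7, R8, R9, L3, R10} → V_2 = 4.204-4.425j
Node n3: branches {R1, I1, R3, C1, R4, C3, C4, L2, V1} → V_3 = 1.035+1.919j
Node n4: branches {R2, C1, L2, C5} → V_4 = 0.06122+0.4494j
Node n5: branches {R4, C2, R7, R8} → V_5 = 5.209-3.360j
Source currents: i(V1)=-3.792+2.474j

-0.06414+0.1284j A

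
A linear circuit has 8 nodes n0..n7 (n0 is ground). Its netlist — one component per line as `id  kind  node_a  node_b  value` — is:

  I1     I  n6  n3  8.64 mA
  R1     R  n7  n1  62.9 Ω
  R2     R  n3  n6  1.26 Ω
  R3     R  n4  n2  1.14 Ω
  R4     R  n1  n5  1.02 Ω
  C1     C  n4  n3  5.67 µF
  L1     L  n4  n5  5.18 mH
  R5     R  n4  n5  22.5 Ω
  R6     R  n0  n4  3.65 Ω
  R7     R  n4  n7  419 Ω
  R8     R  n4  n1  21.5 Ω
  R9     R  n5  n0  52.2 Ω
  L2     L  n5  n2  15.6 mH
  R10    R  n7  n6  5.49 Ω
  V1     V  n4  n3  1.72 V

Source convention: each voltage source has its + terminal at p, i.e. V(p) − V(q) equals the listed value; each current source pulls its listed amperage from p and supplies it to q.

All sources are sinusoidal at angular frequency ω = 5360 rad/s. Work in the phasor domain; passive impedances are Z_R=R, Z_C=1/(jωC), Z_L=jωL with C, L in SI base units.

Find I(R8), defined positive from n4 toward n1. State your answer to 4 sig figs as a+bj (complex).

Apply KCL at each of the 7 non-ground nodes and solve the resulting linear system.
Node n1: branches {R1, R4, R8} → V_1 = -0.1688-0.05817j
Node n2: branches {R3, L2} → V_2 = 0.009904+0.006588j
Node n3: branches {I1, R2, C1, V1} → V_3 = -1.709+0.004339j
Node n4: branches {R3, C1, L1, R5, R6, R7, R8, V1} → V_4 = 0.01084+0.004339j
Node n5: branches {R4, L1, R5, R9, L2} → V_5 = -0.1550-0.06206j
Node n6: branches {I1, R2, R10} → V_6 = -1.688+0.003224j
Node n7: branches {R1, R7, R10} → V_7 = -1.547-0.001632j
Source currents: i(V1)=-0.02563-0.05139j

0.008357+0.002908j A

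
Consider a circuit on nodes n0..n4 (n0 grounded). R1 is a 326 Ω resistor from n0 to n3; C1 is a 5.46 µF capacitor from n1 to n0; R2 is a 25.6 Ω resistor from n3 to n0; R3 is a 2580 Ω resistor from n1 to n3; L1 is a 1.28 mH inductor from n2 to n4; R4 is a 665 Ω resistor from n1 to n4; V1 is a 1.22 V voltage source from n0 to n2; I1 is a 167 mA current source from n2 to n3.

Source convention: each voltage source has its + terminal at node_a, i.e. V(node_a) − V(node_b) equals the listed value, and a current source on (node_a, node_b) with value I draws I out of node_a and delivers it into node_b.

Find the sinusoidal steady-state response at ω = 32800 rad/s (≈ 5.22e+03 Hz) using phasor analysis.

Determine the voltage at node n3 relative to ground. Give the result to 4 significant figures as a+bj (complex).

Element admittances at ω=32800 rad/s:
  Y(R1) = 0.003067+0.000j S between n0,n3
  Y(C1) = 0.000+0.1791j S between n1,n0
  Y(R2) = 0.03906+0.000j S between n3,n0
  Y(R3) = 0.0003876+0.000j S between n1,n3
  Y(L1) = 0.000-0.02382j S between n2,n4
  Y(R4) = 0.001504+0.000j S between n1,n4
  V1: constraint V(n0)−V(n2) = 1.22
  I1: injects 0.167 A into n3 (from n2)
Assemble and solve the 5×5 MNA system:
  V(n1)=0.0006265+0.001710j  V(n2)=-1.220+0.000j  V(n3)=3.928+1.559e-05j  V(n4)=-1.215+0.07676j
  i(V1)=0.1652+0.0001129j

3.928+1.559e-05j V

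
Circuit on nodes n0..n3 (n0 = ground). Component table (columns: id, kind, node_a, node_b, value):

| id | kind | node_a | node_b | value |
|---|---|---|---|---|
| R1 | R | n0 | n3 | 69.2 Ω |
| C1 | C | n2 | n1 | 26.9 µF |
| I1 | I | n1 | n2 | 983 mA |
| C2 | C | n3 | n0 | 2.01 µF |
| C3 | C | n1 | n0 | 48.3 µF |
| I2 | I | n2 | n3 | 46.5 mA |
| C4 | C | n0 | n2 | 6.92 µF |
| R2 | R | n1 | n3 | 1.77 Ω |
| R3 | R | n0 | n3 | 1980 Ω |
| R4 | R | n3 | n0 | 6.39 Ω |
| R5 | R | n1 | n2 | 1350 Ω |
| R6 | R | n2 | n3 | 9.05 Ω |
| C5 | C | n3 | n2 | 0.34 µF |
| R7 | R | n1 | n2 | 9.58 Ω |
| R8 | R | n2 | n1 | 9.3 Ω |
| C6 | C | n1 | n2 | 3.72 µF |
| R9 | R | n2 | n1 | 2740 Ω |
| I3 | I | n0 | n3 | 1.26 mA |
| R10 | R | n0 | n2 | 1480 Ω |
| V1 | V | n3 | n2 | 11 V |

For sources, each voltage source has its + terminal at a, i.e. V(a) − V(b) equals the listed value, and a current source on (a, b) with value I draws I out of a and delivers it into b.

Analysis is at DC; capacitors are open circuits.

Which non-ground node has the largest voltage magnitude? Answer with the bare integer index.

Apply KCL at each of the 3 non-ground nodes and solve the resulting linear system.
Node n1: branches {C1, I1, C3, R2, R5, R7, R8, C6, R9} → V_1 = -4.225
Node n2: branches {C1, I1, I2, C4, R5, R6, C5, R7, R8, C6, R9, R10, V1} → V_2 = -10.95
Node n3: branches {R1, C2, I2, R2, R3, R4, R6, C5, I3, V1} → V_3 = 0.05050
Source currents: i(V1)=-3.592

2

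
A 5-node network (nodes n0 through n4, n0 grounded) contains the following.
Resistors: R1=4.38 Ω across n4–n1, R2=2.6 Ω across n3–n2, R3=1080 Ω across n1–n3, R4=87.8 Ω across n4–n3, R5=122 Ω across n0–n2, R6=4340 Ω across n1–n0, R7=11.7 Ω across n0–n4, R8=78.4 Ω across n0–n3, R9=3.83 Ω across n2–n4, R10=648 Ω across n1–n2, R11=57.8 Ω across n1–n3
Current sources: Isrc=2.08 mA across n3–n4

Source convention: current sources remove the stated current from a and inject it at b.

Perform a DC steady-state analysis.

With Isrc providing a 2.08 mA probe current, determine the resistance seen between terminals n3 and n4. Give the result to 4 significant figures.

R_eq = 5.078 Ω

Element admittances at DC:
  Y(R1) = 0.2283 S between n4,n1
  Y(R2) = 0.3846 S between n3,n2
  Y(R3) = 0.0009259 S between n1,n3
  Y(R4) = 0.01139 S between n4,n3
  Y(R5) = 0.008197 S between n0,n2
  Y(R6) = 0.0002304 S between n1,n0
  Y(R7) = 0.08547 S between n0,n4
  Y(R8) = 0.01276 S between n0,n3
  Y(R9) = 0.2611 S between n2,n4
  Y(R10) = 0.001543 S between n1,n2
  Y(R11) = 0.01730 S between n1,n3
  Isrc: injects 0.00208 A into n4 (from n3)
Assemble and solve the 4×4 MNA system:
  V(n1)=0.0009276  V(n2)=-0.004479  V(n3)=-0.008819  V(n4)=0.001743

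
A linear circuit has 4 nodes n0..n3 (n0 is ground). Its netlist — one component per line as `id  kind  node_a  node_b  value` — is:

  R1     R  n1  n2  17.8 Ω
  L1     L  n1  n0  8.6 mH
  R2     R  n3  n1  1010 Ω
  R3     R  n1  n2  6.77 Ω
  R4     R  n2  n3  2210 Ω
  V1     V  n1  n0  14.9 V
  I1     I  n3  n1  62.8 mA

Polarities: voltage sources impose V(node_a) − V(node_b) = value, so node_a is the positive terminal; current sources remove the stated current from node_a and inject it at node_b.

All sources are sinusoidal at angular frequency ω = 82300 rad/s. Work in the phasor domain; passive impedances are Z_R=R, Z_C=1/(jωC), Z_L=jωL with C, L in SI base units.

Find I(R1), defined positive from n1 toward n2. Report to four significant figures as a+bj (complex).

0.005419+0.000j A

Apply KCL at each of the 3 non-ground nodes and solve the resulting linear system.
Node n1: branches {R1, L1, R2, R3, V1, I1} → V_1 = 14.90+0.000j
Node n2: branches {R1, R3, R4} → V_2 = 14.80+0.000j
Node n3: branches {R2, R4, I1} → V_3 = -28.66+0.000j
Source currents: i(V1)=0.000+0.02105j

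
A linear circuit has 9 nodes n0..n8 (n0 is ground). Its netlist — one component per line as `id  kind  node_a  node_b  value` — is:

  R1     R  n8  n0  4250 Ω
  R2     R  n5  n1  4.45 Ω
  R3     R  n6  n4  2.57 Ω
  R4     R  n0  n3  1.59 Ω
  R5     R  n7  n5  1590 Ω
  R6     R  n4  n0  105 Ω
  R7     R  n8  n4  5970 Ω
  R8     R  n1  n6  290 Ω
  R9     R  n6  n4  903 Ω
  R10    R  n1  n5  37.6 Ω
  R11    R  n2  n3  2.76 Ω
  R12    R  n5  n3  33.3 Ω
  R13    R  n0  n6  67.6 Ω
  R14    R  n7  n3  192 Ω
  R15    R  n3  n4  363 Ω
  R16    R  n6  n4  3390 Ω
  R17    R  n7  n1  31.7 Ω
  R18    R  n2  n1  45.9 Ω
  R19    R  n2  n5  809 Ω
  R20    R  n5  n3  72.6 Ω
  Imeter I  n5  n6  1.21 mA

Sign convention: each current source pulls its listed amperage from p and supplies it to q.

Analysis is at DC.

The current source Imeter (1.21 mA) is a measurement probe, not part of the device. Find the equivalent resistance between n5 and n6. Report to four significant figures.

Apply KCL at each of the 8 non-ground nodes and solve the resulting linear system.
Node n1: branches {R2, R8, R10, R17, R18} → V_1 = -0.01483
Node n2: branches {R11, R18, R19} → V_2 = -0.002270
Node n3: branches {R4, R11, R12, R14, R15, R20} → V_3 = -0.001465
Node n4: branches {R3, R6, R7, R9, R15, R16} → V_4 = 0.03701
Node n5: branches {R2, R5, R10, R12, R19, R20, Imeter} → V_5 = -0.01688
Node n6: branches {R3, R8, R9, R13, R16, Imeter} → V_6 = 0.03820
Node n7: branches {R5, R14, R17} → V_7 = -0.01301
Node n8: branches {R1, R7} → V_8 = 0.01539

R_eq = 45.52 Ω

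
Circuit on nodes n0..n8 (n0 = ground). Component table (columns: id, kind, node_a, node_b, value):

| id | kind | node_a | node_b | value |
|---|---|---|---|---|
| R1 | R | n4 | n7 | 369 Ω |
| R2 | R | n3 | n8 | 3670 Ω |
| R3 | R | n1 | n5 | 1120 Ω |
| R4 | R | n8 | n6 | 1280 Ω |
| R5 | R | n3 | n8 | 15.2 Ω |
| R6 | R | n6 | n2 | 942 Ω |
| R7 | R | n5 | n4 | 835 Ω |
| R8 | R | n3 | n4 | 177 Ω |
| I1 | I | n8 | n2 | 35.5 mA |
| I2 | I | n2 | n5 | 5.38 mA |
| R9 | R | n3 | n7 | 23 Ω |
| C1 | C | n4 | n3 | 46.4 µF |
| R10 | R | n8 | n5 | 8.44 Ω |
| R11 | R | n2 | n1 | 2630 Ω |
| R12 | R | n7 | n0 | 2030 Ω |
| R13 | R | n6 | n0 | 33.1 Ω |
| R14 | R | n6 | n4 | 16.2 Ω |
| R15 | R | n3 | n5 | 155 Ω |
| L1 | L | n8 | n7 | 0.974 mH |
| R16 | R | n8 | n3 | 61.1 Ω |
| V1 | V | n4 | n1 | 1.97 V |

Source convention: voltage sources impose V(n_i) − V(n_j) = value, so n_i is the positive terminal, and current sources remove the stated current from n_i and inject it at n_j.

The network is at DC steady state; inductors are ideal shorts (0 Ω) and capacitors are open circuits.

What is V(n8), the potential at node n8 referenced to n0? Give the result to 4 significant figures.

-2.998 V

Element admittances at DC:
  Y(R1) = 0.002710 S between n4,n7
  Y(R2) = 0.0002725 S between n3,n8
  Y(R3) = 0.0008929 S between n1,n5
  Y(R4) = 0.0007813 S between n8,n6
  Y(R5) = 0.06579 S between n3,n8
  Y(R6) = 0.001062 S between n6,n2
  Y(R7) = 0.001198 S between n5,n4
  Y(R8) = 0.005650 S between n3,n4
  I1: injects 0.0355 A into n2 (from n8)
  I2: injects 0.00538 A into n5 (from n2)
  Y(R9) = 0.04348 S between n3,n7
  Y(C1) = 0.000 S between n4,n3
  Y(R10) = 0.1185 S between n8,n5
  Y(R11) = 0.0003802 S between n2,n1
  Y(R12) = 0.0004926 S between n7,n0
  Y(R13) = 0.03021 S between n6,n0
  Y(R14) = 0.06173 S between n6,n4
  Y(R15) = 0.006452 S between n3,n5
  L1: short n8↔n7 (DC inductor)
  Y(R16) = 0.01637 S between n8,n3
  V1: constraint V(n4)−V(n1) = 1.97
Assemble and solve the 10×10 MNA system:
  V(n1)=-2.208  V(n2)=20.34  V(n3)=-2.881  V(n4)=-0.2377  V(n5)=-2.918  V(n6)=0.04889  V(n7)=-2.998  V(n8)=-2.998
  i(L1)=-0.01403  i(V1)=-0.007940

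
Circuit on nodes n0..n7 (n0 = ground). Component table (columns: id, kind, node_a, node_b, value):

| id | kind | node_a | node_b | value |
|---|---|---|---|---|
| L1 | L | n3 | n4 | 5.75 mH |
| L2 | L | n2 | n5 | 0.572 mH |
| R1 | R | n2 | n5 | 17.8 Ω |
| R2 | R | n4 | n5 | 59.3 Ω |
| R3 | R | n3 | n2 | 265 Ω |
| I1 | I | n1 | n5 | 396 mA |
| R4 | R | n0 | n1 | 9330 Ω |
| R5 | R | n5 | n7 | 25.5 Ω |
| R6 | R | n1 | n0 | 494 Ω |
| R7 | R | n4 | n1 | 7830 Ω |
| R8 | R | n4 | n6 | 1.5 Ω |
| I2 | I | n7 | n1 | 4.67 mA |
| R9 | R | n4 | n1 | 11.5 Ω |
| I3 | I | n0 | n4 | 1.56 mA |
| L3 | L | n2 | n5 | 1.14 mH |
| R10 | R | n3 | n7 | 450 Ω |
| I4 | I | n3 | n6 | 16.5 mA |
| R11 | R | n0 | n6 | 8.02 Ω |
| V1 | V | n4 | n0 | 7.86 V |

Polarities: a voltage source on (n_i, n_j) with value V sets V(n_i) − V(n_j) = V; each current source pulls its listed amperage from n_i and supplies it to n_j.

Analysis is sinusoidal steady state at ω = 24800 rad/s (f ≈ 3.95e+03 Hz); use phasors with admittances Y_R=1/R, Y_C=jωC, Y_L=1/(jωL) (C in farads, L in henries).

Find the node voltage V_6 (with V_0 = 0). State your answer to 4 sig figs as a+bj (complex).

Element admittances at ω=24800 rad/s:
  Y(L1) = 0.000-0.007013j S between n3,n4
  Y(L2) = 0.000-0.07049j S between n2,n5
  Y(R1) = 0.05618+0.000j S between n2,n5
  Y(R2) = 0.01686+0.000j S between n4,n5
  Y(R3) = 0.003774+0.000j S between n3,n2
  I1: injects 0.396 A into n5 (from n1)
  Y(R4) = 0.0001072+0.000j S between n0,n1
  Y(R5) = 0.03922+0.000j S between n5,n7
  Y(R6) = 0.002024+0.000j S between n1,n0
  Y(R7) = 0.0001277+0.000j S between n4,n1
  Y(R8) = 0.6667+0.000j S between n4,n6
  I2: injects 0.00467 A into n1 (from n7)
  Y(R9) = 0.08696+0.000j S between n4,n1
  I3: injects 0.00156 A into n4 (from n0)
  Y(L3) = 0.000-0.03537j S between n2,n5
  Y(R10) = 0.002222+0.000j S between n3,n7
  I4: injects 0.0165 A into n6 (from n3)
  Y(R11) = 0.1247+0.000j S between n0,n6
  V1: constraint V(n4)−V(n0) = 7.86
Assemble and solve the 8×8 MNA system:
  V(n1)=3.286+0.000j  V(n2)=26.17+1.986j  V(n3)=13.27+8.533j  V(n4)=7.860+0.000j  V(n5)=26.54+2.249j  V(n6)=6.642+0.000j  V(n7)=25.71+2.586j
  i(V1)=-0.8337+0.000j

6.642+0.000j V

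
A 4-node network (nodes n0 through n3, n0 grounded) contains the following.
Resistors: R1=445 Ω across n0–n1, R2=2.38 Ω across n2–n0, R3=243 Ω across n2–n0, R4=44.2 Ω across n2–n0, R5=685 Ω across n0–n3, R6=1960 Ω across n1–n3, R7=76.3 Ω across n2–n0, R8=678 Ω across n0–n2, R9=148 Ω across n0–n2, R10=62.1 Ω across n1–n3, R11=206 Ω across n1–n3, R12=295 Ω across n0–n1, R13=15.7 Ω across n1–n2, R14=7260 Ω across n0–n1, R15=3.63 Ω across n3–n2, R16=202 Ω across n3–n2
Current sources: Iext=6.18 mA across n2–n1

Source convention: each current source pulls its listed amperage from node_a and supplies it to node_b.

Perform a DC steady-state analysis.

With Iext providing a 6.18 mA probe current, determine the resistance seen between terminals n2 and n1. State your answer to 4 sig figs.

R_eq = 11.19 Ω

MNA unknowns: 3 node voltages V₁..V_3
R1: Y=0.002247 on G[0,1]
R2: Y=0.4202 on G[2,0]
R3: Y=0.004115 on G[2,0]
R4: Y=0.02262 on G[2,0]
R5: Y=0.001460 on G[0,3]
R6: Y=0.0005102 on G[1,3]
R7: Y=0.01311 on G[2,0]
R8: Y=0.001475 on G[0,2]
R9: Y=0.006757 on G[0,2]
R10: Y=0.01610 on G[1,3]
R11: Y=0.004854 on G[1,3]
R12: Y=0.003390 on G[0,1]
R13: Y=0.06369 on G[1,2]
R14: Y=0.0001377 on G[0,1]
R15: Y=0.2755 on G[3,2]
R16: Y=0.004950 on G[3,2]
Iext: z[2]−=0.00618, z[1]+=0.00618
solve → V1=0.06832, V2=-0.0008551, V3=0.004044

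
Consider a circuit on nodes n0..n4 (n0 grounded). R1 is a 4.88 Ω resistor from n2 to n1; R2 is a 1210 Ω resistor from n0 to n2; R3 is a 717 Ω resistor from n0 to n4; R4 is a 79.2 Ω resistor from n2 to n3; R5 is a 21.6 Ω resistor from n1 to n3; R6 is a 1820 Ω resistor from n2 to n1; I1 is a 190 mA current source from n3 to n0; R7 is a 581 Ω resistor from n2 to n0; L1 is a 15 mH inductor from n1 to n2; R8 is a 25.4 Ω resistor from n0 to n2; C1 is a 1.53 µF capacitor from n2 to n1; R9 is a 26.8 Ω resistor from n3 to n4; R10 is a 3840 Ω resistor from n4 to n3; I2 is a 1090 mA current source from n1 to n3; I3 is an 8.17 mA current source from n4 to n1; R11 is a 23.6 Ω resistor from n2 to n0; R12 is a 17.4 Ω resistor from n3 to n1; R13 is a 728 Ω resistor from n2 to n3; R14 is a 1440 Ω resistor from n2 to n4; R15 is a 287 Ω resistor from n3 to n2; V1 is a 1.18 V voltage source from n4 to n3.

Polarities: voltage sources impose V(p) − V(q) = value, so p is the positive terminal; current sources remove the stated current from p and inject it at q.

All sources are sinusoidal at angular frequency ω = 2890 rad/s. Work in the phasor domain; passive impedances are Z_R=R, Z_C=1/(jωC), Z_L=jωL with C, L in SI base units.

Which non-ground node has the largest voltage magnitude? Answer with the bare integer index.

Element admittances at ω=2890 rad/s:
  Y(R1) = 0.2049+0.000j S between n2,n1
  Y(R2) = 0.0008264+0.000j S between n0,n2
  Y(R3) = 0.001395+0.000j S between n0,n4
  Y(R4) = 0.01263+0.000j S between n2,n3
  Y(R5) = 0.04630+0.000j S between n1,n3
  Y(R6) = 0.0005495+0.000j S between n2,n1
  I1: injects 0.19 A into n0 (from n3)
  Y(R7) = 0.001721+0.000j S between n2,n0
  Y(L1) = 0.000-0.02307j S between n1,n2
  Y(R8) = 0.03937+0.000j S between n0,n2
  Y(C1) = 0.000+0.004422j S between n2,n1
  Y(R9) = 0.03731+0.000j S between n3,n4
  Y(R10) = 0.0002604+0.000j S between n4,n3
  I2: injects 1.09 A into n3 (from n1)
  I3: injects 0.00817 A into n1 (from n4)
  Y(R11) = 0.04237+0.000j S between n2,n0
  Y(R12) = 0.05747+0.000j S between n3,n1
  Y(R13) = 0.001374+0.000j S between n2,n3
  Y(R14) = 0.0006944+0.000j S between n2,n4
  Y(R15) = 0.003484+0.000j S between n3,n2
  V1: constraint V(n4)−V(n3) = 1.18
Assemble and solve the 5×5 MNA system:
  V(n1)=-3.815-0.1227j  V(n2)=-2.334+0.001704j  V(n3)=3.657-0.1030j  V(n4)=4.837-0.1030j
  i(V1)=-0.06423+0.0002163j

4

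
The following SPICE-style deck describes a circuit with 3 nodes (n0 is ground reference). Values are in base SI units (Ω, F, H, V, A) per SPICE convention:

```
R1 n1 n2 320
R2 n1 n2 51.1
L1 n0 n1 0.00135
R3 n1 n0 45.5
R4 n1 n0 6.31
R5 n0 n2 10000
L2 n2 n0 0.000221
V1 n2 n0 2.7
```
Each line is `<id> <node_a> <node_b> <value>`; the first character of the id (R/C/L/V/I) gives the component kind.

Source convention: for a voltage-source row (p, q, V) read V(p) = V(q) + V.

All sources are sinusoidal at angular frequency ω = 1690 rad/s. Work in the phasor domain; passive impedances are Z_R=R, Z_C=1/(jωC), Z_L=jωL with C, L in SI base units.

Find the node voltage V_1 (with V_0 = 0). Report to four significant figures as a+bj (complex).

Apply KCL at each of the 2 non-ground nodes and solve the resulting linear system.
Node n1: branches {R1, R2, L1, R3, R4} → V_1 = 0.05334+0.1151j
Node n2: branches {R1, R2, R5, L2, V1} → V_2 = 2.700+0.000j
Source currents: i(V1)=-0.06033+7.232j

0.05334+0.1151j V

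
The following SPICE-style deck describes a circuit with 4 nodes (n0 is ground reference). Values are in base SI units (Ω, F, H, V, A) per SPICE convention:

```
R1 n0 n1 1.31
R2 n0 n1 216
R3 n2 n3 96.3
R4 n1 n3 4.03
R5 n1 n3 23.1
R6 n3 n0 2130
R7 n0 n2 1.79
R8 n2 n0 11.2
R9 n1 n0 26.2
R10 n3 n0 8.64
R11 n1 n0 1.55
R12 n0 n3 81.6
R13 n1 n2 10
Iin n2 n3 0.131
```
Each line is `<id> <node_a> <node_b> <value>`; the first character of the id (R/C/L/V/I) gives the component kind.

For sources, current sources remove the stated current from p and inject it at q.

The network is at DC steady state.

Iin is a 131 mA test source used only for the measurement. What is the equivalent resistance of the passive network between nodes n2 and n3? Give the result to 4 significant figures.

R_eq = 3.759 Ω

Apply KCL at each of the 3 non-ground nodes and solve the resulting linear system.
Node n1: branches {R1, R2, R4, R5, R9, R11, R13} → V_1 = 0.04335
Node n2: branches {R3, R7, R8, R13, Iin} → V_2 = -0.1625
Node n3: branches {R3, R4, R5, R6, R10, R12, Iin} → V_3 = 0.3299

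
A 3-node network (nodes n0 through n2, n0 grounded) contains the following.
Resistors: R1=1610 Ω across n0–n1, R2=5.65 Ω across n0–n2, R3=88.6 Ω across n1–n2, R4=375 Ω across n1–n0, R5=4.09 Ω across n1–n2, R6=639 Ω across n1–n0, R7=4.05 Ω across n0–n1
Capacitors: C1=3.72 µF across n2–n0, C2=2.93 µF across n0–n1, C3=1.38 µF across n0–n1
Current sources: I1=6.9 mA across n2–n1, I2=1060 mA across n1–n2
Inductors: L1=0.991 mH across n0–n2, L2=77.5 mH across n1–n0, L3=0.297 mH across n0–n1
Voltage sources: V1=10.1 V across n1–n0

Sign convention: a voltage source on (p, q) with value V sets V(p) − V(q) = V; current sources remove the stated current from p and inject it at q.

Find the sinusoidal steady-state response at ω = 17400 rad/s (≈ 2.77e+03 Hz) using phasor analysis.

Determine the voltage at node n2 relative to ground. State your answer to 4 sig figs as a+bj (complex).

8.401-0.1307j V

MNA unknowns: 2 node voltages V₁..V_2 plus 1 source current (V1)
R1: Y=0.0006211+0.000j on G[0,1]
C1: Y=0.000+0.06473j on G[2,0]
R2: Y=0.1770+0.000j on G[0,2]
I1: z[2]−=0.0069, z[1]+=0.0069
C2: Y=0.000+0.05098j on G[0,1]
R3: Y=0.01129+0.000j on G[1,2]
L1: Y=0.000-0.05799j on G[0,2]
C3: Y=0.000+0.02401j on G[0,1]
R4: Y=0.002667+0.000j on G[1,0]
R5: Y=0.2445+0.000j on G[1,2]
L2: Y=0.000-0.0007416j on G[1,0]
I2: z[1]−=1.06, z[2]+=1.06
R6: Y=0.001565+0.000j on G[1,0]
R7: Y=0.2469+0.000j on G[0,1]
L3: Y=0.000-0.1935j on G[0,1]
V1: row V1−V0=10.1, i_V1 at 1,0
solve → V1=10.10+0.000j, V2=8.401-0.1307j
aux → i_V1=-4.031+1.171j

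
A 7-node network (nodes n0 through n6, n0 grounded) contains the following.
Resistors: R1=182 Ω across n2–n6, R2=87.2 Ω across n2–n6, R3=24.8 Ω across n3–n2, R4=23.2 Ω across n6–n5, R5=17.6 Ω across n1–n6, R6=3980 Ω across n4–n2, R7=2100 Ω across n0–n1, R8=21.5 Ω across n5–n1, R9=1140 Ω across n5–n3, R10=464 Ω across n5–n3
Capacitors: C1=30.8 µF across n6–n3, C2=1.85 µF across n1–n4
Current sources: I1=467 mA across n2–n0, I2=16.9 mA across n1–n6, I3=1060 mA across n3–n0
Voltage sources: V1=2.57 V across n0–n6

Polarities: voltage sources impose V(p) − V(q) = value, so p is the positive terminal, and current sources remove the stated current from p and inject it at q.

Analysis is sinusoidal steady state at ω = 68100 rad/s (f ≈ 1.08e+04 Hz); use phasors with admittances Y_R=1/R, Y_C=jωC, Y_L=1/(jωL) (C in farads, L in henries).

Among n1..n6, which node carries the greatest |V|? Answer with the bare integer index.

MNA unknowns: 6 node voltages V₁..V_6 plus 1 source current (V1)
R1: Y=0.005495+0.000j on G[2,6]
R2: Y=0.01147+0.000j on G[2,6]
R3: Y=0.04032+0.000j on G[3,2]
C1: Y=0.000+2.097j on G[6,3]
R4: Y=0.04310+0.000j on G[6,5]
R5: Y=0.05682+0.000j on G[1,6]
R6: Y=0.0002513+0.000j on G[4,2]
I1: z[2]−=0.467, z[0]+=0.467
I2: z[1]−=0.0169, z[6]+=0.0169
C2: Y=0.000+0.1260j on G[1,4]
I3: z[3]−=1.06, z[0]+=1.06
R7: Y=0.0004762+0.000j on G[0,1]
R8: Y=0.04651+0.000j on G[5,1]
R9: Y=0.0008772+0.000j on G[5,3]
R10: Y=0.002155+0.000j on G[5,3]
V1: row V0−V6=2.57, i_V1 at 0,6
solve → V1=-2.790+0.01387j, V2=-10.69+0.4638j, V3=-2.575+0.6615j, V4=-2.789+0.02963j, V5=-2.680+0.02862j, V6=-2.570+0.000j
aux → i_V1=1.526+6.606e-06j

2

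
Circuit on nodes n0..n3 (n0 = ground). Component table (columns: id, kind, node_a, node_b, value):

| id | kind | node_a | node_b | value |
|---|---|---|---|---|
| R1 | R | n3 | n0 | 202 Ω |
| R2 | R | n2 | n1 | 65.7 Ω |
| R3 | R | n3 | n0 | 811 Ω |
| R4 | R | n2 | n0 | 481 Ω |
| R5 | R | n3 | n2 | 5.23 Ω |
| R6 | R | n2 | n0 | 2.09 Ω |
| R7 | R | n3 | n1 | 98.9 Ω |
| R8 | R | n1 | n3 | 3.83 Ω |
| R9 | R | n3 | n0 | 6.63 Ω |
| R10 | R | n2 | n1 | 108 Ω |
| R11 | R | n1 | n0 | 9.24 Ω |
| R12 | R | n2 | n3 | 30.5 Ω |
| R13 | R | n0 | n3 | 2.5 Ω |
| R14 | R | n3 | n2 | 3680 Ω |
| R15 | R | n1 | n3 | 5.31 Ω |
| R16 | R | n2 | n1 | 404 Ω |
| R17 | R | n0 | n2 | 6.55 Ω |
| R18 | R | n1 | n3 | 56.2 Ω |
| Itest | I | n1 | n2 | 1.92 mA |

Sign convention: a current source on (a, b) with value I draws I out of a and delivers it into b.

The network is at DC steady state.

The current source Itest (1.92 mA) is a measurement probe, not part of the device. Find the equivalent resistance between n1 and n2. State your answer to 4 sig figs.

Element admittances at DC:
  Y(R1) = 0.004950 S between n3,n0
  Y(R2) = 0.01522 S between n2,n1
  Y(R3) = 0.001233 S between n3,n0
  Y(R4) = 0.002079 S between n2,n0
  Y(R5) = 0.1912 S between n3,n2
  Y(R6) = 0.4785 S between n2,n0
  Y(R7) = 0.01011 S between n3,n1
  Y(R8) = 0.2611 S between n1,n3
  Y(R9) = 0.1508 S between n3,n0
  Y(R10) = 0.009259 S between n2,n1
  Y(R11) = 0.1082 S between n1,n0
  Y(R12) = 0.03279 S between n2,n3
  Y(R13) = 0.4000 S between n0,n3
  Y(R14) = 0.0002717 S between n3,n2
  Y(R15) = 0.1883 S between n1,n3
  Y(R16) = 0.002475 S between n2,n1
  Y(R17) = 0.1527 S between n0,n2
  Y(R18) = 0.01779 S between n1,n3
  Itest: injects 0.00192 A into n2 (from n1)
Assemble and solve the 3×3 MNA system:
  V(n1)=-0.003997  V(n2)=0.001743  V(n3)=-0.001205

R_eq = 2.990 Ω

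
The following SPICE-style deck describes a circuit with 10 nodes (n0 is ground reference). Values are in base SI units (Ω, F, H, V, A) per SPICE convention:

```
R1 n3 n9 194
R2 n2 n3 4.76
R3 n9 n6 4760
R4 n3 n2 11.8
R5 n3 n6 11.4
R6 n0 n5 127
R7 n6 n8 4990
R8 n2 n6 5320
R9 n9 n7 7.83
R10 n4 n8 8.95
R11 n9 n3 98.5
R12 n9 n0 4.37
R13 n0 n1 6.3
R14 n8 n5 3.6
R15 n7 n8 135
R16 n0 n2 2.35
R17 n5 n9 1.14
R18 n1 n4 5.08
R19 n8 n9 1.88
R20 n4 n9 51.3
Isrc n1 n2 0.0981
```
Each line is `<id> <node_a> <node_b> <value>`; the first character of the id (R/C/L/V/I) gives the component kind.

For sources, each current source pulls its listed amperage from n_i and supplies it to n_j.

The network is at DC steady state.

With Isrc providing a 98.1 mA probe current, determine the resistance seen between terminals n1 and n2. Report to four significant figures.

MNA unknowns: 9 node voltages V₁..V_9
R1: Y=0.005155 on G[3,9]
R2: Y=0.2101 on G[2,3]
R3: Y=0.0002101 on G[9,6]
R4: Y=0.08475 on G[3,2]
R5: Y=0.08772 on G[3,6]
R6: Y=0.007874 on G[0,5]
R7: Y=0.0002004 on G[6,8]
R8: Y=0.0001880 on G[2,6]
R9: Y=0.1277 on G[9,7]
R10: Y=0.1117 on G[4,8]
R11: Y=0.01015 on G[9,3]
R12: Y=0.2288 on G[9,0]
R13: Y=0.1587 on G[0,1]
R14: Y=0.2778 on G[8,5]
R15: Y=0.007407 on G[7,8]
R16: Y=0.4255 on G[0,2]
R17: Y=0.8772 on G[5,9]
R18: Y=0.1969 on G[1,4]
R19: Y=0.5319 on G[8,9]
R20: Y=0.01949 on G[4,9]
Isrc: z[1]−=0.0981, z[2]+=0.0981
solve → V1=-0.4517, V2=0.2196, V3=0.2038, V4=-0.3176, V5=-0.09799, V6=0.2024, V7=-0.09327, V8=-0.1207, V9=-0.09168

R_eq = 6.843 Ω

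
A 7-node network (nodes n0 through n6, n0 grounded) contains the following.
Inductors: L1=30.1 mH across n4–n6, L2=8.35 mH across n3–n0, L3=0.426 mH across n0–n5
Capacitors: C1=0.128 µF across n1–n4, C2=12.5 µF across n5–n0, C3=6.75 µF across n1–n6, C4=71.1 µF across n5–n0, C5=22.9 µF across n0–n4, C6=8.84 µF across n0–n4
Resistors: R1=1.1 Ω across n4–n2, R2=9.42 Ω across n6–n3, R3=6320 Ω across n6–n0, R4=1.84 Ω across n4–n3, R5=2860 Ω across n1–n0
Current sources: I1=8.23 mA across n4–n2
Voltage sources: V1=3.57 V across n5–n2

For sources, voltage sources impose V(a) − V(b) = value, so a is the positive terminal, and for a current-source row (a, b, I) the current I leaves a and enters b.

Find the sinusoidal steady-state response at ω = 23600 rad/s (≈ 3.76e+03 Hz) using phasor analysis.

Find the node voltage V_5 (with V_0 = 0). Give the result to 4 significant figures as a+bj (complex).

Apply KCL at each of the 6 non-ground nodes and solve the resulting linear system.
Node n1: branches {C1, C3, R5} → V_1 = -1.909+1.089j
Node n2: branches {R1, I1, V1} → V_2 = -2.813-0.4439j
Node n3: branches {L2, R2, R4} → V_3 = -1.916+1.097j
Node n4: branches {L1, C1, R1, R4, C5, I1, C6} → V_4 = -1.907+1.116j
Node n5: branches {C2, C4, L3, V1} → V_5 = 0.7571-0.4439j
Node n6: branches {L1, C3, R2, R3} → V_6 = -1.907+1.092j
Source currents: i(V1)=-0.8316-1.418j

0.7571-0.4439j V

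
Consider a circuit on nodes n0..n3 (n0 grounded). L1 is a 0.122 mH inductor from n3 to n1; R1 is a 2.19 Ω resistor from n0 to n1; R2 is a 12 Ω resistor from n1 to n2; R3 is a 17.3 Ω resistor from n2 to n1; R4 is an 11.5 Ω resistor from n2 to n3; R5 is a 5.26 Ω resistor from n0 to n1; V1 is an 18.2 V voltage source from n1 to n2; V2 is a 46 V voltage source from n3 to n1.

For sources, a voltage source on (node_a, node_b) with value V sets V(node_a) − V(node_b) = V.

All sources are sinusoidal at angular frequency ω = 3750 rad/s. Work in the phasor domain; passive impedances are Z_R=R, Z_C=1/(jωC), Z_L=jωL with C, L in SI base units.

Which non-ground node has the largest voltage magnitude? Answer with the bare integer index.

MNA unknowns: 3 node voltages V₁..V_3 plus 2 source currents (V1, V2)
L1: Y=0.000-2.186j on G[3,1]
R1: Y=0.4566+0.000j on G[0,1]
R2: Y=0.08333+0.000j on G[1,2]
R3: Y=0.05780+0.000j on G[2,1]
R4: Y=0.08696+0.000j on G[2,3]
R5: Y=0.1901+0.000j on G[0,1]
V1: row V1−V2=18.2, i_V1 at 1,2
V2: row V3−V1=46, i_V2 at 3,1
solve → V1=0.000+0.000j, V2=-18.20+0.000j, V3=46.00+0.000j
aux → i_V1=-8.151+0.000j, i_V2=-5.583+100.5j

3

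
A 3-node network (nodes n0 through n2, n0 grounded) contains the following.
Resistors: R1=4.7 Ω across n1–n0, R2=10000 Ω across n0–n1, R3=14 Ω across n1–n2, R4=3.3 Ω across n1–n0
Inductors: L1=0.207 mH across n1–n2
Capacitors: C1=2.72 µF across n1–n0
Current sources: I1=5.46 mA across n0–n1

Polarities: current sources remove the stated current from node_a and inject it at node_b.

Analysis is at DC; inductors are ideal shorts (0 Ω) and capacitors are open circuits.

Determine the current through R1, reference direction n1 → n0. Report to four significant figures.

0.002252 A

MNA unknowns: 2 node voltages V₁..V_2 plus 1 source current (L1)
R1: Y=0.2128 on G[1,0]
L1: row V1−V2=0, i_L1 at 1,2
R2: Y=0.0001000 on G[0,1]
C1: Y=0.000 on G[1,0]
R3: Y=0.07143 on G[1,2]
R4: Y=0.3030 on G[1,0]
I1: z[0]−=0.00546, z[1]+=0.00546
solve → V1=0.01058, V2=0.01058
aux → i_L1=0.000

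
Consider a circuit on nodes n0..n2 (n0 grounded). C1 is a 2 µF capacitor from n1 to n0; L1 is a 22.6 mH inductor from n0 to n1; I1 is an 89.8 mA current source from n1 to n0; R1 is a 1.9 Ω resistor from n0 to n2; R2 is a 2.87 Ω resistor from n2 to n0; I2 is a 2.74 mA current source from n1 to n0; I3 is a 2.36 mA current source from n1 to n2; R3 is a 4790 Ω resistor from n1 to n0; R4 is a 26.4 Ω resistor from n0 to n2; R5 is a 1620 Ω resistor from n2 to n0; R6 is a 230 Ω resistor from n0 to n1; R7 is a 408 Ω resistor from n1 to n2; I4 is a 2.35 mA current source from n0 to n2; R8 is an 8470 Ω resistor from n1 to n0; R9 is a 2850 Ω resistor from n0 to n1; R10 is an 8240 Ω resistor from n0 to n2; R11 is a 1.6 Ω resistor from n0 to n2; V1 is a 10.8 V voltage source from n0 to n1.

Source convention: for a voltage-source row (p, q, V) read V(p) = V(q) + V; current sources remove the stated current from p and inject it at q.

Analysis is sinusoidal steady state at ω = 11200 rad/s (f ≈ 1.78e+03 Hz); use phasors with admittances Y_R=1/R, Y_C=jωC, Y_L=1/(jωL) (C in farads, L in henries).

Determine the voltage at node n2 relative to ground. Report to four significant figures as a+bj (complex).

Element admittances at ω=11200 rad/s:
  Y(C1) = 0.000+0.02240j S between n1,n0
  Y(L1) = 0.000-0.003951j S between n0,n1
  I1: injects 0.0898 A into n0 (from n1)
  Y(R1) = 0.5263+0.000j S between n0,n2
  Y(R2) = 0.3484+0.000j S between n2,n0
  I2: injects 0.00274 A into n0 (from n1)
  I3: injects 0.00236 A into n2 (from n1)
  Y(R3) = 0.0002088+0.000j S between n1,n0
  Y(R4) = 0.03788+0.000j S between n0,n2
  Y(R5) = 0.0006173+0.000j S between n2,n0
  Y(R6) = 0.004348+0.000j S between n0,n1
  Y(R7) = 0.002451+0.000j S between n1,n2
  I4: injects 0.00235 A into n2 (from n0)
  Y(R8) = 0.0001181+0.000j S between n1,n0
  Y(R9) = 0.0003509+0.000j S between n0,n1
  Y(R10) = 0.0001214+0.000j S between n0,n2
  Y(R11) = 0.6250+0.000j S between n0,n2
  V1: constraint V(n0)−V(n1) = 10.8
Assemble and solve the 3×3 MNA system:
  V(n1)=-10.80+0.000j  V(n2)=-0.01412+0.000j
  i(V1)=0.01419-0.1993j

-0.01412+0.000j V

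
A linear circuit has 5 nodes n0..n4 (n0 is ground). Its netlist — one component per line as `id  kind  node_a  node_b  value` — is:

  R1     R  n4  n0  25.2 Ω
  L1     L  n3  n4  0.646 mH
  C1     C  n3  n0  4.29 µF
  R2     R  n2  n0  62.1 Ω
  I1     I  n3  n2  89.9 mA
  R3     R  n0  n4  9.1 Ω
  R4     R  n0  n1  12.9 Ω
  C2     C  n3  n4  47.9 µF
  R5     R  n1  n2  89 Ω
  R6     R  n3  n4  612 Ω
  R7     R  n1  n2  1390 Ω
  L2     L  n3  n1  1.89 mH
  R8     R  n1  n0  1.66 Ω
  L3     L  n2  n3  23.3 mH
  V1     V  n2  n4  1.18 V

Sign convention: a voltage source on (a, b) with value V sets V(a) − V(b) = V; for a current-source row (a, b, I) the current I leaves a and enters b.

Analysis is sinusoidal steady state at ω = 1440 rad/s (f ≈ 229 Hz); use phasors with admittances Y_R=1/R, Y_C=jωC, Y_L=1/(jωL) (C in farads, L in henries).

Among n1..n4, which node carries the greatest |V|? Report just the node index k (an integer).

2

Element admittances at ω=1440 rad/s:
  Y(R1) = 0.03968+0.000j S between n4,n0
  Y(L1) = 0.000-1.075j S between n3,n4
  Y(C1) = 0.000+0.006178j S between n3,n0
  Y(R2) = 0.01610+0.000j S between n2,n0
  I1: injects 0.0899 A into n2 (from n3)
  Y(R3) = 0.1099+0.000j S between n0,n4
  Y(R4) = 0.07752+0.000j S between n0,n1
  Y(C2) = 0.000+0.06898j S between n3,n4
  Y(R5) = 0.01124+0.000j S between n1,n2
  Y(R6) = 0.001634+0.000j S between n3,n4
  Y(R7) = 0.0007194+0.000j S between n1,n2
  Y(L2) = 0.000-0.3674j S between n3,n1
  Y(R8) = 0.6024+0.000j S between n1,n0
  Y(L3) = 0.000-0.02980j S between n2,n3
  V1: constraint V(n2)−V(n4) = 1.18
Assemble and solve the 5×5 MNA system:
  V(n1)=-0.01595+0.0007490j  V(n2)=1.128-0.002424j  V(n3)=-0.01743-0.06599j  V(n4)=-0.05171-0.002424j
  i(V1)=0.05616+0.03422j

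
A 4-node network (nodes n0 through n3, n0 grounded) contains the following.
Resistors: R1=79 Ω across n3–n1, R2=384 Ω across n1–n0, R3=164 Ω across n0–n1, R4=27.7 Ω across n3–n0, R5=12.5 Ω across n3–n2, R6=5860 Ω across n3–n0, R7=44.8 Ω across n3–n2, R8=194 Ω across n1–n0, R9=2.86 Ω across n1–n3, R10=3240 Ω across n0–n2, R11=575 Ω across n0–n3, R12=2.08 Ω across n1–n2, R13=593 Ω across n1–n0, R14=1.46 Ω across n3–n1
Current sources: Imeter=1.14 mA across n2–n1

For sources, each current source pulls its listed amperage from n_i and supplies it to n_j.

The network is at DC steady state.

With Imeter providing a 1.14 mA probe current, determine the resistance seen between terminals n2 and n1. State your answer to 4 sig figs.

MNA unknowns: 3 node voltages V₁..V_3
R1: Y=0.01266 on G[3,1]
R2: Y=0.002604 on G[1,0]
R3: Y=0.006098 on G[0,1]
R4: Y=0.03610 on G[3,0]
R5: Y=0.08000 on G[3,2]
R6: Y=0.0001706 on G[3,0]
R7: Y=0.02232 on G[3,2]
R8: Y=0.005155 on G[1,0]
R9: Y=0.3497 on G[1,3]
R10: Y=0.0003086 on G[0,2]
R11: Y=0.001739 on G[0,3]
R12: Y=0.4808 on G[1,2]
R13: Y=0.001686 on G[1,0]
R14: Y=0.6849 on G[3,1]
Imeter: z[2]−=0.00114, z[1]+=0.00114
solve → V1=0.0001351, V2=-0.001850, V3=-4.023e-05

R_eq = 1.741 Ω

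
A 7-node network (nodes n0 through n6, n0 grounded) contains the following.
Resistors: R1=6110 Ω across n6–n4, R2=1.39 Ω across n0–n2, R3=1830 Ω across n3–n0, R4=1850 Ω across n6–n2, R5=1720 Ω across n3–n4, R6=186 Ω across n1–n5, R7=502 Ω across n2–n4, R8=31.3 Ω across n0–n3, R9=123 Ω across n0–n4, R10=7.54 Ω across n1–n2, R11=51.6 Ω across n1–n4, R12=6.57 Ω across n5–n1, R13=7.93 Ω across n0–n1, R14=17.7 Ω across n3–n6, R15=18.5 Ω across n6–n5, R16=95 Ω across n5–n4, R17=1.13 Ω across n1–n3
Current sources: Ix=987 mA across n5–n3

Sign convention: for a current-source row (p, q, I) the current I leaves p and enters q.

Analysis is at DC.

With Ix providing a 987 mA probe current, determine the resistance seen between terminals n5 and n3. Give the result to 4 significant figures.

R_eq = 5.958 Ω

Element admittances at DC:
  Y(R1) = 0.0001637 S between n6,n4
  Y(R2) = 0.7194 S between n0,n2
  Y(R3) = 0.0005464 S between n3,n0
  Y(R4) = 0.0005405 S between n6,n2
  Y(R5) = 0.0005814 S between n3,n4
  Y(R6) = 0.005376 S between n1,n5
  Y(R7) = 0.001992 S between n2,n4
  Y(R8) = 0.03195 S between n0,n3
  Y(R9) = 0.008130 S between n0,n4
  Y(R10) = 0.1326 S between n1,n2
  Y(R11) = 0.01938 S between n1,n4
  Y(R12) = 0.1522 S between n5,n1
  Y(R13) = 0.1261 S between n0,n1
  Y(R14) = 0.05650 S between n3,n6
  Y(R15) = 0.05405 S between n6,n5
  Y(R16) = 0.01053 S between n5,n4
  Y(R17) = 0.8850 S between n1,n3
  Ix: injects 0.987 A into n3 (from n5)
Assemble and solve the 6×6 MNA system:
  V(n1)=-0.05677  V(n2)=-0.01317  V(n3)=0.8433  V(n4)=-1.324  V(n5)=-5.037  V(n6)=-2.021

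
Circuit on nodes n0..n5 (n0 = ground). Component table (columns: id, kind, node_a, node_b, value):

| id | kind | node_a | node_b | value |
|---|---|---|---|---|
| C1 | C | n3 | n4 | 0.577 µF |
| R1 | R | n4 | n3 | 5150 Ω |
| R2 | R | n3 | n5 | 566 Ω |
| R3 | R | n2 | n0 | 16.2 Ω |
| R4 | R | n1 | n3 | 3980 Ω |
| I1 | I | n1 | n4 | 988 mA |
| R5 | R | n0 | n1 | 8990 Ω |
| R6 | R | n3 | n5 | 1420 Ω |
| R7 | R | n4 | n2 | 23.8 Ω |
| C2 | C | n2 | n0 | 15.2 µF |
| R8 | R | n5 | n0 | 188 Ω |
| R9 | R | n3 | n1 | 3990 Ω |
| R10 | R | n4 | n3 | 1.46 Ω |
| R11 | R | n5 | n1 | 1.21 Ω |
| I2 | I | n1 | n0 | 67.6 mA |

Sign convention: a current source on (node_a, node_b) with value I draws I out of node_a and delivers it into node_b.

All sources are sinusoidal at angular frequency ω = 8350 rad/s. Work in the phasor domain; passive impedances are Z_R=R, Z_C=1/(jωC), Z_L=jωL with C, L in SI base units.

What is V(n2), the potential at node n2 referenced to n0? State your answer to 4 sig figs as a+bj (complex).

1.856-3.707j V

Element admittances at ω=8350 rad/s:
  Y(C1) = 0.000+0.004818j S between n3,n4
  Y(R1) = 0.0001942+0.000j S between n4,n3
  Y(R2) = 0.001767+0.000j S between n3,n5
  Y(R3) = 0.06173+0.000j S between n2,n0
  Y(R4) = 0.0002513+0.000j S between n1,n3
  I1: injects 0.988 A into n4 (from n1)
  Y(R5) = 0.0001112+0.000j S between n0,n1
  Y(R6) = 0.0007042+0.000j S between n3,n5
  Y(R7) = 0.04202+0.000j S between n4,n2
  Y(C2) = 0.000+0.1269j S between n2,n0
  Y(R8) = 0.005319+0.000j S between n5,n0
  Y(R9) = 0.0002506+0.000j S between n3,n1
  Y(R10) = 0.6849+0.000j S between n4,n3
  Y(R11) = 0.8264+0.000j S between n5,n1
  I2: injects 0.0676 A into n0 (from n1)
Assemble and solve the 5×5 MNA system:
  V(n1)=-121.3-1.250j  V(n2)=1.856-3.707j  V(n3)=15.19-3.531j  V(n4)=15.78-3.545j  V(n5)=-120.2-1.249j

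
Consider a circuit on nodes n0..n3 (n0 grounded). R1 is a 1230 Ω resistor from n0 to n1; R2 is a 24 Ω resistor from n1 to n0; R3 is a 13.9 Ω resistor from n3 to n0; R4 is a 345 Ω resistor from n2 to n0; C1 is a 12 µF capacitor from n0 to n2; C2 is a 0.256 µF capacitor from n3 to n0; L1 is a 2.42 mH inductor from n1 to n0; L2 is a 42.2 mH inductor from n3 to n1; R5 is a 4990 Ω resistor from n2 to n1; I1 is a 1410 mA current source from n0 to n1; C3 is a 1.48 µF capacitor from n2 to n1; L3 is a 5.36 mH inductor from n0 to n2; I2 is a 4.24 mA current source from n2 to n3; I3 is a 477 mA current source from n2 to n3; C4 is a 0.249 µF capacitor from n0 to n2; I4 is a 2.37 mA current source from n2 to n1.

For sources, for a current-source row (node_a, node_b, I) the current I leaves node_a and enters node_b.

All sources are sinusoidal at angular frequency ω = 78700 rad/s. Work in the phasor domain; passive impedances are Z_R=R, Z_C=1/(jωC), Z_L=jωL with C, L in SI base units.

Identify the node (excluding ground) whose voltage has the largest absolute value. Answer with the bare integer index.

Element admittances at ω=78700 rad/s:
  Y(R1) = 0.0008130+0.000j S between n0,n1
  Y(R2) = 0.04167+0.000j S between n1,n0
  Y(R3) = 0.07194+0.000j S between n3,n0
  Y(R4) = 0.002899+0.000j S between n2,n0
  Y(C1) = 0.000+0.9444j S between n0,n2
  Y(C2) = 0.000+0.02015j S between n3,n0
  Y(L1) = 0.000-0.005251j S between n1,n0
  Y(L2) = 0.000-0.0003011j S between n3,n1
  Y(R5) = 0.0002004+0.000j S between n2,n1
  I1: injects 1.41 A into n1 (from n0)
  Y(C3) = 0.000+0.1165j S between n2,n1
  Y(L3) = 0.000-0.002371j S between n0,n2
  I2: injects 0.00424 A into n3 (from n2)
  I3: injects 0.477 A into n3 (from n2)
  Y(C4) = 0.000+0.01960j S between n0,n2
  I4: injects 0.00237 A into n1 (from n2)
Assemble and solve the 3×3 MNA system:
  V(n1)=5.032-11.64j  V(n2)=0.5438-0.8086j  V(n3)=6.166-1.722j

1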